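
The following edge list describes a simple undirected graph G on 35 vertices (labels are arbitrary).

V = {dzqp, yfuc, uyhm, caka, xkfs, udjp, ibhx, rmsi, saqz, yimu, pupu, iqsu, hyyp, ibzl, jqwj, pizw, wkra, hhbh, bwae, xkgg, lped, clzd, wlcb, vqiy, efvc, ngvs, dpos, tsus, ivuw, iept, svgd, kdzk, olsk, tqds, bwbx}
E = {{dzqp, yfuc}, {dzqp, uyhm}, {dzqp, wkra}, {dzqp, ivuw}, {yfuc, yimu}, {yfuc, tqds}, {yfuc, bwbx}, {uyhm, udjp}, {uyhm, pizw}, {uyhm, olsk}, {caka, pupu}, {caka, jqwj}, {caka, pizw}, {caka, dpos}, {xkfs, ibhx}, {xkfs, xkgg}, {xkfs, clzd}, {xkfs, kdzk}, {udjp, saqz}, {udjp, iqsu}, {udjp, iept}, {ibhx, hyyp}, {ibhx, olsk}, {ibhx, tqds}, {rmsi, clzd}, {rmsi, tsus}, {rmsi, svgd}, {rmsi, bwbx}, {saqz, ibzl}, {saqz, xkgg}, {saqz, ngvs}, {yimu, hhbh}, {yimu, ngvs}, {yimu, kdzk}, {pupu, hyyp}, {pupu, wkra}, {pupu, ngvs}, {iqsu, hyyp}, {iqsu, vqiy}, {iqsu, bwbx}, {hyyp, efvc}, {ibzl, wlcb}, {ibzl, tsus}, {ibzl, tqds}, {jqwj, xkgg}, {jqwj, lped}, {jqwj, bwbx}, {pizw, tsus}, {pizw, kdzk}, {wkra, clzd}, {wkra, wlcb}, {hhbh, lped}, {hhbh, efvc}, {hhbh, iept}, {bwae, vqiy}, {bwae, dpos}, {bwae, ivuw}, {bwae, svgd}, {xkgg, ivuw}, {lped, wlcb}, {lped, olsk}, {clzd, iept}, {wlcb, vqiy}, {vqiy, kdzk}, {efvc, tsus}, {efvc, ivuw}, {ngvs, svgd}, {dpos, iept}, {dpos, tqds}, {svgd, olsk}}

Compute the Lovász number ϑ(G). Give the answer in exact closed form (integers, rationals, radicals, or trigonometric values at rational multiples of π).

deg(bwbx) = 4; N(bwbx) = {yfuc, rmsi, iqsu, jqwj}.
deg(dpos) = 4; N(dpos) = {caka, bwae, iept, tqds}.
N(uyhm) = {dzqp, udjp, pizw, olsk}, |N(uyhm)| = 4.
Vertex udjp has 4 neighbors: uyhm, saqz, iqsu, iept.
35-vertex 4-regular graph: Kneser-type, 3-subsets of [7].
The 4 distinct eigenvalues: [4.0, 2.0, -1.0, -3.0].
With N=35: ϑ(G) = 35·(-1*(-3))/(4−(-3)) = 15.
≈ 15.000000000 (to 9 d.p.).

15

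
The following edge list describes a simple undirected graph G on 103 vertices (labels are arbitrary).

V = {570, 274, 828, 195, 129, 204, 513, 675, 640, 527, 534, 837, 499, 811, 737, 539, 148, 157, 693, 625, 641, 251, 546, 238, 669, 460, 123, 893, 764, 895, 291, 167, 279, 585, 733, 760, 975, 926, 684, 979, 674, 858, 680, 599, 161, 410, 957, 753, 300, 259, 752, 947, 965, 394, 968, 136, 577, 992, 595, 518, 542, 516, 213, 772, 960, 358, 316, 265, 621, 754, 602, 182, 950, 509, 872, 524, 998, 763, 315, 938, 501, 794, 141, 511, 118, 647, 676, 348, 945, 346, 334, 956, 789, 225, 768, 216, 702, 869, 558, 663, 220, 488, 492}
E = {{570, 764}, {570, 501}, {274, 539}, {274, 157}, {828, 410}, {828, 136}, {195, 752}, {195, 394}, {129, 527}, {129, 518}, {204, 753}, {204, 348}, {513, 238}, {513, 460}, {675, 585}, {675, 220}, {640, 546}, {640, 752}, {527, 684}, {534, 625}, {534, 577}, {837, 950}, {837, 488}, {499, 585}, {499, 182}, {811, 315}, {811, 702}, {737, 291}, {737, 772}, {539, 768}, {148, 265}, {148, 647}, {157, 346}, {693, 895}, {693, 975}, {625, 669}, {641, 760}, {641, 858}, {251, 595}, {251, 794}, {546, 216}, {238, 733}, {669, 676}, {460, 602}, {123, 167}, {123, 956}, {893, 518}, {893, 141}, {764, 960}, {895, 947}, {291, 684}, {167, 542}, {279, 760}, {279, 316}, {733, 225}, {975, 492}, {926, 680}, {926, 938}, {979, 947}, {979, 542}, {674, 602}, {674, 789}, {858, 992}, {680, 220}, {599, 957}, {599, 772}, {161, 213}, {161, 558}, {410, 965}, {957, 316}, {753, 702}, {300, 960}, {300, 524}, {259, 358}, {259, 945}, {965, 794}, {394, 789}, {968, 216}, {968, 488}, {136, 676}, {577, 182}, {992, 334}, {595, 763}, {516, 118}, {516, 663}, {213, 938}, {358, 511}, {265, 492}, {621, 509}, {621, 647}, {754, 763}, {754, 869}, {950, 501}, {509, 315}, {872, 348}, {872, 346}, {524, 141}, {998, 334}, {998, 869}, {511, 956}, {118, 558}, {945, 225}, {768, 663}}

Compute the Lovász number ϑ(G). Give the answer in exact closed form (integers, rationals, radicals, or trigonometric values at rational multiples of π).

103*cos(pi/103)/(cos(pi/103) + 1)

Vertex 641 has 2 neighbors: 760, 858.
N(968) = {216, 488}, |N(968)| = 2.
Vertex 539 has 2 neighbors: 274, 768.
deg(129) = 2; N(129) = {527, 518}.
2-regular, N=103; this is C_{103}, the 103-cycle.
A has 52 distinct eigenvalues ≈ [2.0, 1.9963, 1.9851, 1.9666, 1.9408, 1.9077, 1.8675, 1.8204, 1.7665, 1.7061, 1.6393, 1.5664, 1.4876, 1.4034, 1.3139, 1.2195, 1.1206, 1.0176, 0.9107, 0.8004, 0.6872, 0.5714, 0.4535, 0.3339, 0.2131, 0.0915, -0.0305, -0.1524, -0.2736, -0.3939, -0.5127, -0.6296, -0.7442, -0.856, -0.9646, -1.0696, -1.1706, -1.2673, -1.3593, -1.4462, -1.5277, -1.6036, -1.6735, -1.7371, -1.7943, -1.8448, -1.8885, -1.9251, -1.9546, -1.9768, -1.9916, -1.9991].
Lovász: ϑ = −103(-2*cos(pi/103))/(2+-(-1)*2*cos(pi/103)) = 103*cos(pi/103)/(cos(pi/103) + 1).
Numerically 51.488020467.
51 ≤ 103*cos(pi/103)/(cos(pi/103) + 1) ≤ 52: both strict.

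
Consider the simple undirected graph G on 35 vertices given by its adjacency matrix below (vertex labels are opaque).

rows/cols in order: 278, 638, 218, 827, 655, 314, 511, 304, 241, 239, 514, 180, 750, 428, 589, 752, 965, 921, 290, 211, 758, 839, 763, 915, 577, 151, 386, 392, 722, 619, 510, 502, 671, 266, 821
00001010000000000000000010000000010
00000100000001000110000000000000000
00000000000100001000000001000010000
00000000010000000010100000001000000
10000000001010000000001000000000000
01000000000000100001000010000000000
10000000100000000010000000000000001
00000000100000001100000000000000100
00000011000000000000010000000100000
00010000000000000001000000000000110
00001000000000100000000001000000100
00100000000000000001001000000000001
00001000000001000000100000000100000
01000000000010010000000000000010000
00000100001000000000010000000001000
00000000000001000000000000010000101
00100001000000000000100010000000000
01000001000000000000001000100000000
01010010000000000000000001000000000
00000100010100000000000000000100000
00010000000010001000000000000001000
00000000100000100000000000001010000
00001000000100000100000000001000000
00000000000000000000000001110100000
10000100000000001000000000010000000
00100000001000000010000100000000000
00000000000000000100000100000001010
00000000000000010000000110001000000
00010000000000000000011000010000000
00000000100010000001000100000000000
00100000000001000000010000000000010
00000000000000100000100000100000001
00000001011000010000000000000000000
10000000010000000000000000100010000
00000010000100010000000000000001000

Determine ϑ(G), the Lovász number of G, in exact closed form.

15

deg(619) = 4; N(619) = {241, 750, 211, 915}.
deg(241) = 4; N(241) = {511, 304, 839, 619}.
N(314) = {638, 589, 211, 577}, |N(314)| = 4.
deg(511) = 4; N(511) = {278, 241, 290, 821}.
deg(v) = 4 for all v (|V|=35); Kneser-type, 3-subsets of [7].
A has 4 distinct eigenvalues ≈ [4.0, 2.0, -1.0, -3.0].
Lovász (edge-transitive): ϑ = −35·(-3)/((4)−(-3)) = 15.
= 15.00000000… (decimal).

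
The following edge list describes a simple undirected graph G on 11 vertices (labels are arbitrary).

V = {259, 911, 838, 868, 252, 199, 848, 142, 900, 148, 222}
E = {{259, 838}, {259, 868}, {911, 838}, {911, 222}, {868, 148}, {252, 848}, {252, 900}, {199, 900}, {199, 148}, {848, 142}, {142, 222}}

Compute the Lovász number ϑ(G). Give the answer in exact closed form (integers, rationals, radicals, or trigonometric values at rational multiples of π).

11*cos(pi/11)/(cos(pi/11) + 1)

deg(148) = 2; N(148) = {868, 199}.
Vertex 259 has 2 neighbors: 838, 868.
N(911) = {838, 222}, |N(911)| = 2.
N(142) = {848, 222}, |N(142)| = 2.
11-vertex 2-regular graph: a single 11-cycle (edge-transitive).
A has 6 distinct eigenvalues ≈ [2.0, 1.682507, 0.83083, -0.28463, -1.309721, -1.918986].
−11·(-2*cos(pi/11)) / ((2)−(-2*cos(pi/11))) = 11*cos(pi/11)/(cos(pi/11) + 1) = ϑ(G).
Numerically 5.386303.
Sandwich: α(G)=5 ≤ ϑ(G)=11*cos(pi/11)/(cos(pi/11) + 1) ≤ χ(Ḡ)=6 (both strict).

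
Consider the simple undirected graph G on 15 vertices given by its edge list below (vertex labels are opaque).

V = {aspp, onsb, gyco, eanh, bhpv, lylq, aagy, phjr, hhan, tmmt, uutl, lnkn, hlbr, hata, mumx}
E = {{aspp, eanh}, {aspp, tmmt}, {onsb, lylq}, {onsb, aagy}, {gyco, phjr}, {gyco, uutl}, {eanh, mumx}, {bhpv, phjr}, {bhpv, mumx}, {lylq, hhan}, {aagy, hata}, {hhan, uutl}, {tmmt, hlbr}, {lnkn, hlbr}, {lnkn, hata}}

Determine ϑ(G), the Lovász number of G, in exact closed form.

N(lylq) = {onsb, hhan}, |N(lylq)| = 2.
Vertex hhan has 2 neighbors: lylq, uutl.
N(lnkn) = {hlbr, hata}, |N(lnkn)| = 2.
deg(aspp) = 2; N(aspp) = {eanh, tmmt}.
Regular of degree 2 on 15 vertices: the odd cycle C_{15}.
spec(A) ≈ [2.0, 1.8271, 1.3383, 0.618, -0.2091, -1.0, -1.618, -1.9563] (distinct, 4 d.p.).
Lovász (edge-transitive): ϑ = −15·(-2*cos(pi/15))/((2)−(-2*cos(pi/15))) = 15*cos(pi/15)/(cos(pi/15) + 1).
≈ 7.4171 (to 4 d.p.).
7 ≤ 15*cos(pi/15)/(cos(pi/15) + 1) ≤ 8: both strict.

15*cos(pi/15)/(cos(pi/15) + 1)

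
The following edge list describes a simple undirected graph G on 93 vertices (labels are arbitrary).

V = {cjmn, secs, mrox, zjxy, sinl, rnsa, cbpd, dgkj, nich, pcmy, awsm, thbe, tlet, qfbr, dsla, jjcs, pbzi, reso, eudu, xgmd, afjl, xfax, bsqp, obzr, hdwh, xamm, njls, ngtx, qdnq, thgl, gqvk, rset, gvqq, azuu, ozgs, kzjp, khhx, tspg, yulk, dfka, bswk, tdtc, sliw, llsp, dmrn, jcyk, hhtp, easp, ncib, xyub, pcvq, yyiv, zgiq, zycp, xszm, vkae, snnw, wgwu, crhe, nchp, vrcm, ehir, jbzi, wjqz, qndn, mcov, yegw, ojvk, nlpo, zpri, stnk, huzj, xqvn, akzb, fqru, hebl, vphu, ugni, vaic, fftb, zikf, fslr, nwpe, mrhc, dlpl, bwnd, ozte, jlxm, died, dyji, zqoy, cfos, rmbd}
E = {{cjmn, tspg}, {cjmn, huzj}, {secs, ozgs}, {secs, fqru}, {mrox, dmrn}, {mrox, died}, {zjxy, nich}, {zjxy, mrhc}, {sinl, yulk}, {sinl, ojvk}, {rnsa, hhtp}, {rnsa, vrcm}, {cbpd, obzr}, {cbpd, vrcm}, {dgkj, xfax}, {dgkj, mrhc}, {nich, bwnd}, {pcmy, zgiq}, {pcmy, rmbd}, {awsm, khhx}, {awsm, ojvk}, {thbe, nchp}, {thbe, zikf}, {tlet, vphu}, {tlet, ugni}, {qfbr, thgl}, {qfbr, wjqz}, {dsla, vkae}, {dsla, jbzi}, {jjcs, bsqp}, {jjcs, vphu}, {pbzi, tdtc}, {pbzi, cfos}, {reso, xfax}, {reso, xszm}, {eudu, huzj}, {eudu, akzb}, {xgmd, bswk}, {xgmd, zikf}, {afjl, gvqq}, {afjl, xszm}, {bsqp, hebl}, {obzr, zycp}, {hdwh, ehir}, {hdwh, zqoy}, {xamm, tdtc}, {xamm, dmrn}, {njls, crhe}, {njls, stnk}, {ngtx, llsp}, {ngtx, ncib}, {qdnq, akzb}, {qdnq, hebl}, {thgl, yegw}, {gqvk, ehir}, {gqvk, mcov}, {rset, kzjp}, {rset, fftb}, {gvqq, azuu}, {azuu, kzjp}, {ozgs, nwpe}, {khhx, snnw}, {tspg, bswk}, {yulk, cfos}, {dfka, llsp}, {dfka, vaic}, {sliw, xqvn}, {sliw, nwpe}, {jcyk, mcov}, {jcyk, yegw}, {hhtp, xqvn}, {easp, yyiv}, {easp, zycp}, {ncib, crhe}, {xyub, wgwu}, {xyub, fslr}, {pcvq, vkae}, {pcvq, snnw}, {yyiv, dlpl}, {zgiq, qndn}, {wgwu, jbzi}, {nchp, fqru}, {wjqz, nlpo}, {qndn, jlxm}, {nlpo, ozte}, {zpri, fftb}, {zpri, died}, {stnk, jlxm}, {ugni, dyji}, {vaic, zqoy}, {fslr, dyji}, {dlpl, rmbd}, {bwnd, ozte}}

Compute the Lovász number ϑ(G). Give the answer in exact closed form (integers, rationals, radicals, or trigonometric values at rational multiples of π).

93*cos(pi/93)/(cos(pi/93) + 1)

deg(ncib) = 2; N(ncib) = {ngtx, crhe}.
Vertex mrhc has 2 neighbors: zjxy, dgkj.
Vertex bsqp has 2 neighbors: jjcs, hebl.
Vertex njls has 2 neighbors: crhe, stnk.
Every vertex has degree 2 (N=93); this is C_{93}, the 93-cycle.
Distinct eigenvalues (to 4 d.p.): [2.0, 1.9954, 1.9818, 1.9591, 1.9274, 1.887, 1.8379, 1.7805, 1.7149, 1.6415, 1.5606, 1.4727, 1.3779, 1.2769, 1.1701, 1.0579, 0.9409, 0.8196, 0.6946, 0.5664, 0.4356, 0.3029, 0.1687, 0.0338, -0.1013, -0.2359, -0.3695, -0.5013, -0.6309, -0.7576, -0.8808, -1.0, -1.1146, -1.2242, -1.3282, -1.4261, -1.5175, -1.602, -1.6792, -1.7487, -1.8102, -1.8635, -1.9083, -1.9443, -1.9715, -1.9897, -1.9989].
Lovász: ϑ = −93(-2*cos(pi/93))/(2+-(-1)*2*cos(pi/93)) = 93*cos(pi/93)/(cos(pi/93) + 1).
Numerically 46.486732.
Lovász sandwich 46 ≤ 93*cos(pi/93)/(cos(pi/93) + 1) ≤ 47: both strict.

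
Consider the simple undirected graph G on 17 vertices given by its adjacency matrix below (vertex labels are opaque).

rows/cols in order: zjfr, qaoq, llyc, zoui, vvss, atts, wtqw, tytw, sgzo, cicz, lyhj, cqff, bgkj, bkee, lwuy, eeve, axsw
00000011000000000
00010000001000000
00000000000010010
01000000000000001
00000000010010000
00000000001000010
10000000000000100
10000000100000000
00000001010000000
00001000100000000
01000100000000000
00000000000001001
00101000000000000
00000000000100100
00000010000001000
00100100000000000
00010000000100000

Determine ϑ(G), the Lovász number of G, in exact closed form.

Vertex lyhj has 2 neighbors: qaoq, atts.
Vertex tytw has 2 neighbors: zjfr, sgzo.
Vertex eeve has 2 neighbors: llyc, atts.
N(zoui) = {qaoq, axsw}, |N(zoui)| = 2.
Regular of degree 2 on 17 vertices: connected 2-regular on 17 ⇒ C_{17}.
The 9 distinct eigenvalues: [2.0, 1.86494, 1.47802, 0.89148, 0.18454, -0.54733, -1.20527, -1.70043, -1.96595].
ϑ = −N·λ_min/(λ_max−λ_min) = −17·(-2*cos(pi/17))/(2−(-2*cos(pi/17))) = 17*cos(pi/17)/(cos(pi/17) + 1).
Numerically 8.4270143.
Sandwich: α(G)=8 ≤ ϑ(G)=17*cos(pi/17)/(cos(pi/17) + 1) ≤ χ(Ḡ)=9 (both strict).

17*cos(pi/17)/(cos(pi/17) + 1)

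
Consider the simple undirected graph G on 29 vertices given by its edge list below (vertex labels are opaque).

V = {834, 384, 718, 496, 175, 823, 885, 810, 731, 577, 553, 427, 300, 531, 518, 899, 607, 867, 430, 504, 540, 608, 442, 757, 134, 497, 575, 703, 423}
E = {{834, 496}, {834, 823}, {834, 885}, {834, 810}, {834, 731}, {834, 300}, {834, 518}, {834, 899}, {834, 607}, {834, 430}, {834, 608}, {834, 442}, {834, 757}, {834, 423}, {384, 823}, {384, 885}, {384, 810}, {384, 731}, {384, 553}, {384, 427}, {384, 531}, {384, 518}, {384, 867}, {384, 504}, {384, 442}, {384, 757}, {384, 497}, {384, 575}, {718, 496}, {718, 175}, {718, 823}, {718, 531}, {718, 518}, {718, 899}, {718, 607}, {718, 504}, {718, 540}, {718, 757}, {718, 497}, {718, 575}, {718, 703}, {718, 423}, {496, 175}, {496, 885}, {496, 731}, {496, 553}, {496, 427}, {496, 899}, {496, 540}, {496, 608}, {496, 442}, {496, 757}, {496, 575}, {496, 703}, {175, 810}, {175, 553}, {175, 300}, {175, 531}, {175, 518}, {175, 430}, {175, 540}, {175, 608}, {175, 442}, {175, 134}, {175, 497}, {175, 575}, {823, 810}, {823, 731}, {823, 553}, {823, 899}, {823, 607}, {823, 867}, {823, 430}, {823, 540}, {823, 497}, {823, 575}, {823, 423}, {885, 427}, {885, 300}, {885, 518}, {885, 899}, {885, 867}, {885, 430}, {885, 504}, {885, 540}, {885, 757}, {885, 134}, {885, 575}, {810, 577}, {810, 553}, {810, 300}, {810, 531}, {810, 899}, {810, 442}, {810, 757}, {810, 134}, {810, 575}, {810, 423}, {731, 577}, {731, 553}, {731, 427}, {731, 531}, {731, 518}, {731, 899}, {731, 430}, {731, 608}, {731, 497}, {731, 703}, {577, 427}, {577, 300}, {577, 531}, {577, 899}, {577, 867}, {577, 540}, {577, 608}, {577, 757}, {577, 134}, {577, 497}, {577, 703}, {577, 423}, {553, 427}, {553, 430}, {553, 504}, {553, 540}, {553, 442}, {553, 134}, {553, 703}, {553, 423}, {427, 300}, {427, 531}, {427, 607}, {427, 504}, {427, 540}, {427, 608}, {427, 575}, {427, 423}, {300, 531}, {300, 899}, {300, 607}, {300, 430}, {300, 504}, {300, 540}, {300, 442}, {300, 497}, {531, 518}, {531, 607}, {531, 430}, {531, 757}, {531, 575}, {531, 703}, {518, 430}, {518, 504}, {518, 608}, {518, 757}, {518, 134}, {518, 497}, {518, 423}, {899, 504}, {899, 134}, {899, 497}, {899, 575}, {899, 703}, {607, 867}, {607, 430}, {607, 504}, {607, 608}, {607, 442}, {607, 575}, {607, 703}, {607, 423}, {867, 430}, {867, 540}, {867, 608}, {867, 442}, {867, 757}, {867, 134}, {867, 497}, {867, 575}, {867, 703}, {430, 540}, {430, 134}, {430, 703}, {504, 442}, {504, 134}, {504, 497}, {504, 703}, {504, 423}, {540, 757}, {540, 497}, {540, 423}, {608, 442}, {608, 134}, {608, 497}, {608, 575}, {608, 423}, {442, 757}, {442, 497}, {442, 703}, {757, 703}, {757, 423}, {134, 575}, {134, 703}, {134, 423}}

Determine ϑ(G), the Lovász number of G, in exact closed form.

sqrt(29)

N(575) = {384, 718, 496, 175, 823, 885, 810, 427, 531, 899, 607, 867, 608, 134}, |N(575)| = 14.
N(134) = {175, 885, 810, 577, 553, 518, 899, 867, 430, 504, 608, 575, 703, 423}, |N(134)| = 14.
N(718) = {496, 175, 823, 531, 518, 899, 607, 504, 540, 757, 497, 575, 703, 423}, |N(718)| = 14.
Vertex 757 has 14 neighbors: 834, 384, 718, 496, 885, 810, 577, 531, 518, 867, 540, 442, 703, 423.
29-vertex 14-regular graph: Paley(29): SR with (k,λ,μ)=(14,6,7).
Distinct eigenvalues (to 3 d.p.): [14.0, 2.193, -3.193].
Lovász (edge-transitive): ϑ = −29·(-sqrt(29)/2 - 1/2)/((14)−(-sqrt(29)/2 - 1/2)) = sqrt(29).
= 5.385164807… (decimal).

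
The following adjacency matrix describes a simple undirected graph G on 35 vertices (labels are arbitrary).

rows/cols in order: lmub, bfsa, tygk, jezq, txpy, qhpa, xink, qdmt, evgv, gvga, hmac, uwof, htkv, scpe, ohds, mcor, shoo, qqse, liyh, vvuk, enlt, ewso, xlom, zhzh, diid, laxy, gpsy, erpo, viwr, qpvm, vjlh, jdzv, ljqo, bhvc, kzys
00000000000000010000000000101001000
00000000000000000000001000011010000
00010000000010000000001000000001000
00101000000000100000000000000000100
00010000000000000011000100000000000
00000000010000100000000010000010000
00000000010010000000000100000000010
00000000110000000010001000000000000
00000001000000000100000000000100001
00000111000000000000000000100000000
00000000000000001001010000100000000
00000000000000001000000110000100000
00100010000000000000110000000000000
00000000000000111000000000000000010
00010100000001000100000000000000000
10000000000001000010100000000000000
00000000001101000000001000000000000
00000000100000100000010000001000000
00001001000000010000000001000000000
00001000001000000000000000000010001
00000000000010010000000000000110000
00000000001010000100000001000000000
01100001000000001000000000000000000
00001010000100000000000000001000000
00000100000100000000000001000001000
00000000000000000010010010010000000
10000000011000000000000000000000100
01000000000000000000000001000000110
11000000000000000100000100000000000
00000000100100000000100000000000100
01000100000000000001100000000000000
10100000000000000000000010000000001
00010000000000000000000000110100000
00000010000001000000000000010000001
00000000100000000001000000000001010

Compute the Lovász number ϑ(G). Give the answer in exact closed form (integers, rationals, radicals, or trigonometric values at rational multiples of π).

N(bfsa) = {xlom, erpo, viwr, vjlh}, |N(bfsa)| = 4.
Vertex txpy has 4 neighbors: jezq, liyh, vvuk, zhzh.
N(bhvc) = {xink, scpe, erpo, kzys}, |N(bhvc)| = 4.
Vertex erpo has 4 neighbors: bfsa, laxy, ljqo, bhvc.
4-regular, N=35; Kneser-type, 3-subsets of [7].
spec(A) ≈ [4.0, 2.0, -1.0, -3.0] (distinct, 5 d.p.).
Lovász (edge-transitive): ϑ = −35·(-3)/((4)−(-3)) = 15.
ϑ(G) ≈ 15.00000.

15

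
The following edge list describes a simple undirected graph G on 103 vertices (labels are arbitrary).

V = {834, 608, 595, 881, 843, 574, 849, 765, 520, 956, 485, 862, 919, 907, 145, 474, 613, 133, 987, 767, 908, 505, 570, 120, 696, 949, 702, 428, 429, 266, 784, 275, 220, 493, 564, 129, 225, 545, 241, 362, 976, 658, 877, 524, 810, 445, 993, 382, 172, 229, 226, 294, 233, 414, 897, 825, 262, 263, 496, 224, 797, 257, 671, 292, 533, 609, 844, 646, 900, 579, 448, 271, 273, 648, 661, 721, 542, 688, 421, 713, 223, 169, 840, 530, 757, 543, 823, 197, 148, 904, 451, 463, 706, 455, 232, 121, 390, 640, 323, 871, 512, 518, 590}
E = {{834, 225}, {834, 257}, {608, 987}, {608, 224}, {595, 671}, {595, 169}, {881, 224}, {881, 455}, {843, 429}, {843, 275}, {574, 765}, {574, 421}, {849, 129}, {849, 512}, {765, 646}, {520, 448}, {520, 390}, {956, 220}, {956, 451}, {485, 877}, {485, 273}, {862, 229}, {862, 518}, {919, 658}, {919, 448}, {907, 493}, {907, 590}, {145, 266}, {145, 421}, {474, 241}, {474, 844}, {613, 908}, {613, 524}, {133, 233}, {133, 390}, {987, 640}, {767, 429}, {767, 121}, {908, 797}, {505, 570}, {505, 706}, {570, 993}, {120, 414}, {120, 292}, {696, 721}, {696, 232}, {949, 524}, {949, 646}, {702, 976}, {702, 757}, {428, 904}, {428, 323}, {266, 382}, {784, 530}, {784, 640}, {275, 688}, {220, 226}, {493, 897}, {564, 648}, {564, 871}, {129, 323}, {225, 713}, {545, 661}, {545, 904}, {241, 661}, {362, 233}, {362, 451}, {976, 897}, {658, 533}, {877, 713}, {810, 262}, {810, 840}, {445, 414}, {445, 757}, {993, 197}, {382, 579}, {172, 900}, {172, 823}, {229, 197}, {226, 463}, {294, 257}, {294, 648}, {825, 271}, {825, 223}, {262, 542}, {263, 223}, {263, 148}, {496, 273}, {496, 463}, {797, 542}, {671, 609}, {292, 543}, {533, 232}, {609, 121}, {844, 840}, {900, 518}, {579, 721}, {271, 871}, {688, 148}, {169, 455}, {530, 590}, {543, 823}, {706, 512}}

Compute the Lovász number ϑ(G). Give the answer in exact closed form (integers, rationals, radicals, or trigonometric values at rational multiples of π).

Vertex 608 has 2 neighbors: 987, 224.
deg(862) = 2; N(862) = {229, 518}.
N(520) = {448, 390}, |N(520)| = 2.
N(646) = {765, 949}, |N(646)| = 2.
G on 103 vertices is 2-regular; this is C_{103}, the 103-cycle.
The 52 distinct eigenvalues: [2.0, 1.99628, 1.985134, 1.966602, 1.940755, 1.907689, 1.867525, 1.820414, 1.766531, 1.706077, 1.639275, 1.566376, 1.487649, 1.403389, 1.313908, 1.219538, 1.120632, 1.017558, 0.910698, 0.80045, 0.687224, 0.571442, 0.453534, 0.333938, 0.213101, 0.091471, -0.0305, -0.152357, -0.273647, -0.393919, -0.512726, -0.629626, -0.744183, -0.855972, -0.964576, -1.069593, -1.17063, -1.267312, -1.35928, -1.446192, -1.527723, -1.603572, -1.673454, -1.737112, -1.794307, -1.844828, -1.888485, -1.925117, -1.954588, -1.976787, -1.991633, -1.99907].
Lovász (edge-transitive): ϑ = −103·(-2*cos(pi/103))/((2)−(-2*cos(pi/103))) = 103*cos(pi/103)/(cos(pi/103) + 1).
Numerically 51.4880205.
51 ≤ 103*cos(pi/103)/(cos(pi/103) + 1) ≤ 52: both strict.

103*cos(pi/103)/(cos(pi/103) + 1)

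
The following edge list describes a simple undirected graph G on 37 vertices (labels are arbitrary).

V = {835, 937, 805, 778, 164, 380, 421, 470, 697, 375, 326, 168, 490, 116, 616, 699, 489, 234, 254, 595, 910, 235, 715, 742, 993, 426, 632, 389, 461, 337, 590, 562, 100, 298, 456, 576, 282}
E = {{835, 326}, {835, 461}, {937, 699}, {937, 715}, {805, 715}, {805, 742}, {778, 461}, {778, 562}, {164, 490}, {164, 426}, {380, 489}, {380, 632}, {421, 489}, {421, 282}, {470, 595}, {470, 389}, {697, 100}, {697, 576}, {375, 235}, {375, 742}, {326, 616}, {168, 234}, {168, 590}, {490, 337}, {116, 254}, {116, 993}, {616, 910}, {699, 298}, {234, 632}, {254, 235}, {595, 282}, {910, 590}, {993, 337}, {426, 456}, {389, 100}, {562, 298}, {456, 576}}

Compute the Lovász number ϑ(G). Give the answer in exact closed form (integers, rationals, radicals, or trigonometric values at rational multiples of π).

37*cos(pi/37)/(cos(pi/37) + 1)

Vertex 632 has 2 neighbors: 380, 234.
N(461) = {835, 778}, |N(461)| = 2.
deg(100) = 2; N(100) = {697, 389}.
deg(421) = 2; N(421) = {489, 282}.
2-regular, N=37; connected 2-regular on 37 ⇒ C_{37}.
A has 19 distinct eigenvalues ≈ [2.0, 1.971, 1.886, 1.746, 1.556, 1.321, 1.049, 0.746, 0.421, 0.085, -0.254, -0.586, -0.9, -1.189, -1.444, -1.657, -1.822, -1.935, -1.993].
−37·(-2*cos(pi/37)) / ((2)−(-2*cos(pi/37))) = 37*cos(pi/37)/(cos(pi/37) + 1) = ϑ(G).
≈ 18.466617 (to 6 d.p.).
Sandwich: α(G)=18 ≤ ϑ(G)=37*cos(pi/37)/(cos(pi/37) + 1) ≤ χ(Ḡ)=19 (both strict).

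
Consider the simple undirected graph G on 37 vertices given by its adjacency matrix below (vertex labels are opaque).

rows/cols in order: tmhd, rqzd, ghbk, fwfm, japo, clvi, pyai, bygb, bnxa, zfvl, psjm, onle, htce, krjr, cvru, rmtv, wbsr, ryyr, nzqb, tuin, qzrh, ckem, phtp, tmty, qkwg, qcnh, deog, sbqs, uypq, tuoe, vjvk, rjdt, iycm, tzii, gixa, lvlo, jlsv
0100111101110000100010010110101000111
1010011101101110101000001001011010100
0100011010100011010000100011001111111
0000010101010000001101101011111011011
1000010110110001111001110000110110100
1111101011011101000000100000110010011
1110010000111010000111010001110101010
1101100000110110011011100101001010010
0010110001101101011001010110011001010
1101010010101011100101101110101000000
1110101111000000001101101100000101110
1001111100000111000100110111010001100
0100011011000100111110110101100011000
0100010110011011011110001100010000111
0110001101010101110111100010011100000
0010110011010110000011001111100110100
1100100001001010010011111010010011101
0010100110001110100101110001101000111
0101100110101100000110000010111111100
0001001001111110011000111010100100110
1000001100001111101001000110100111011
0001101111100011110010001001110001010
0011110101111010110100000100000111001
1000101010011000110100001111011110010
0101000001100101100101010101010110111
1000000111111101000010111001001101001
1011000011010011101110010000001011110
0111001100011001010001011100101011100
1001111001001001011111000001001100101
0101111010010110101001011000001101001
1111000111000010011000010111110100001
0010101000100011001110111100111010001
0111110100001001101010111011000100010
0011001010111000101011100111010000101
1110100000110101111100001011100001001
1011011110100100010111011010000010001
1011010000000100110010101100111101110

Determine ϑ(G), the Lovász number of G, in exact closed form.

sqrt(37)

N(qzrh) = {tmhd, pyai, bygb, htce, krjr, cvru, rmtv, wbsr, nzqb, ckem, qcnh, deog, uypq, rjdt, iycm, tzii, lvlo, jlsv}, |N(qzrh)| = 18.
N(rjdt) = {ghbk, japo, pyai, psjm, cvru, rmtv, nzqb, tuin, qzrh, phtp, tmty, qkwg, qcnh, uypq, tuoe, vjvk, iycm, jlsv}, |N(rjdt)| = 18.
N(gixa) = {tmhd, rqzd, ghbk, japo, psjm, onle, krjr, rmtv, wbsr, ryyr, nzqb, tuin, qkwg, deog, sbqs, uypq, tzii, jlsv}, |N(gixa)| = 18.
N(pyai) = {tmhd, rqzd, ghbk, clvi, psjm, onle, htce, cvru, tuin, qzrh, ckem, tmty, sbqs, uypq, tuoe, rjdt, tzii, lvlo}, |N(pyai)| = 18.
Regular of degree 18 on 37 vertices: Paley(37): SR with (k,λ,μ)=(18,8,9).
A has 3 distinct eigenvalues ≈ [18.0, 2.541381, -3.541381].
Lovász: ϑ = −37(-sqrt(37)/2 - 1/2)/(18+-(-sqrt(37)/2 - 1/2)) = sqrt(37).
≈ 6.08276 (to 5 d.p.).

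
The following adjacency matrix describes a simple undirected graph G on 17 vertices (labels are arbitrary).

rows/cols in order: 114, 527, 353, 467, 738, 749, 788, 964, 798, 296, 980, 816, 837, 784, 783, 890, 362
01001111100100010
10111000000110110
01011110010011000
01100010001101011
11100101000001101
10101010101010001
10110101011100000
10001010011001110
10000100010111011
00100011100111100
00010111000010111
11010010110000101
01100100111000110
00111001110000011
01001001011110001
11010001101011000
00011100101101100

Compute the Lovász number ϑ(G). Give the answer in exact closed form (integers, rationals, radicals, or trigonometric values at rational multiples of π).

sqrt(17)

deg(353) = 8; N(353) = {527, 467, 738, 749, 788, 296, 837, 784}.
deg(114) = 8; N(114) = {527, 738, 749, 788, 964, 798, 816, 890}.
deg(890) = 8; N(890) = {114, 527, 467, 964, 798, 980, 837, 784}.
deg(784) = 8; N(784) = {353, 467, 738, 964, 798, 296, 890, 362}.
8-regular, N=17; Paley(17): SR with (k,λ,μ)=(8,3,4).
Distinct eigenvalues (to 4 d.p.): [8.0, 1.5616, -2.5616].
−17·(-sqrt(17)/2 - 1/2) / ((8)−(-sqrt(17)/2 - 1/2)) = sqrt(17) = ϑ(G).
= 4.12310563… (decimal).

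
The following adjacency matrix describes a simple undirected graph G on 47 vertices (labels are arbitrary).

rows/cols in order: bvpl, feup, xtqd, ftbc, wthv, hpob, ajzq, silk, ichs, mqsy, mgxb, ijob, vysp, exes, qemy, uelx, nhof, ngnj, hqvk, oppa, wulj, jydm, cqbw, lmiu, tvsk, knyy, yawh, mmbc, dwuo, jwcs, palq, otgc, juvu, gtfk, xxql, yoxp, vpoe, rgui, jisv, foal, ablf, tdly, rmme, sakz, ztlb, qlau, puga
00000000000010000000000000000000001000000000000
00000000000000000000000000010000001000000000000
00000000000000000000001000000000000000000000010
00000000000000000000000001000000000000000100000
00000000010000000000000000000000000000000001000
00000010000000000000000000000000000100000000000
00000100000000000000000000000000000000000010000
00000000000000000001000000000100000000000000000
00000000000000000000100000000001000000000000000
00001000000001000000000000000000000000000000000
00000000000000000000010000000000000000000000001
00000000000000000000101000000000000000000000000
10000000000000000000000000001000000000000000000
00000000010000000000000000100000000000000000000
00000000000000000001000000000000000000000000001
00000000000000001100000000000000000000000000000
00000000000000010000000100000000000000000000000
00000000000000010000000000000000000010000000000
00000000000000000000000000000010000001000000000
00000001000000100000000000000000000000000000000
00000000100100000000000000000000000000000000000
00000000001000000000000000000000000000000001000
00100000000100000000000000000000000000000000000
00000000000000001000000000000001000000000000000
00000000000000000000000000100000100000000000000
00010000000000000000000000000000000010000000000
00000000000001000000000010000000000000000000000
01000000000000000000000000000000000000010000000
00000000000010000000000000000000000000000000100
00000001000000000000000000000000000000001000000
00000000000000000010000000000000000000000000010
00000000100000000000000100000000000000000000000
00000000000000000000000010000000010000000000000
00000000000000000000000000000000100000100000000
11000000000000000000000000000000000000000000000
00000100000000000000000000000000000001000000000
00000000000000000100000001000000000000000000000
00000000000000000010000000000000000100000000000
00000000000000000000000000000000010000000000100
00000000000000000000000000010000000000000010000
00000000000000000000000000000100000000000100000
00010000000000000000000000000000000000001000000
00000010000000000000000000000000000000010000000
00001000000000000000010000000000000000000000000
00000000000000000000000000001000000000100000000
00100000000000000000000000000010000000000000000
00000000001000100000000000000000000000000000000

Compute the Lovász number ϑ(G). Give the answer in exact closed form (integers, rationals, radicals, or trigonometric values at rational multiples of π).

Vertex vpoe has 2 neighbors: ngnj, knyy.
N(jydm) = {mgxb, sakz}, |N(jydm)| = 2.
Vertex ngnj has 2 neighbors: uelx, vpoe.
N(rgui) = {hqvk, yoxp}, |N(rgui)| = 2.
G on 47 vertices is 2-regular; the odd cycle C_{47}.
Distinct eigenvalues (to 4 d.p.): [2.0, 1.9822, 1.9289, 1.8413, 1.7208, 1.5696, 1.3904, 1.1864, 0.9612, 0.7188, 0.4636, 0.2002, -0.0668, -0.3327, -0.5926, -0.8419, -1.0762, -1.2913, -1.4833, -1.6489, -1.785, -1.8893, -1.9599, -1.9955].
λ_max=2, λ_min=-2*cos(pi/47); ϑ = −47·λ_min/(λ_max−λ_min) = 47*cos(pi/47)/(cos(pi/47) + 1).
ϑ(G) ≈ 23.473731.
α=23, χ(Ḡ)=24; ϑ=47*cos(pi/47)/(cos(pi/47) + 1) lies between (both strict).

47*cos(pi/47)/(cos(pi/47) + 1)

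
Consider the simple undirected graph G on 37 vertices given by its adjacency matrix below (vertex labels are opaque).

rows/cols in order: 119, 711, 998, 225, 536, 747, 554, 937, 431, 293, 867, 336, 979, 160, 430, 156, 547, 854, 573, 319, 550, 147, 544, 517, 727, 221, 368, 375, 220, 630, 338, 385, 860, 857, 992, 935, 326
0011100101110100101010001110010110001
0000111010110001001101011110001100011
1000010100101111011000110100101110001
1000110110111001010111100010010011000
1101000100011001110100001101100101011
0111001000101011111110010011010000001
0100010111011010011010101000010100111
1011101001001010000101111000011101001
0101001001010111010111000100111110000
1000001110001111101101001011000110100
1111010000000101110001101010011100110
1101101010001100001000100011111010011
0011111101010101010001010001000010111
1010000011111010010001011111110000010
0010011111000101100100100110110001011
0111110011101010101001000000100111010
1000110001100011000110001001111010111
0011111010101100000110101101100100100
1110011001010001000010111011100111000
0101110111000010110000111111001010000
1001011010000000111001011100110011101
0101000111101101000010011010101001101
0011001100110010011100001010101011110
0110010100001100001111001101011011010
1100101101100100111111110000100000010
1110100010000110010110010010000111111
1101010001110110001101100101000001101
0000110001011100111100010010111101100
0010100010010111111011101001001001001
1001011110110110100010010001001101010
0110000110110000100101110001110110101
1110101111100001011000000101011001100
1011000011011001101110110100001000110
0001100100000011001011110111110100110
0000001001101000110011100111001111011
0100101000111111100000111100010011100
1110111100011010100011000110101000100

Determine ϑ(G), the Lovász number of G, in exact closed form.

deg(225) = 18; N(225) = {119, 536, 747, 937, 431, 867, 336, 979, 156, 854, 319, 550, 147, 544, 368, 630, 860, 857}.
N(860) = {119, 998, 225, 431, 293, 336, 979, 156, 547, 573, 319, 550, 544, 517, 221, 338, 992, 935}, |N(860)| = 18.
deg(857) = 18; N(857) = {225, 536, 937, 430, 156, 573, 550, 147, 544, 517, 221, 368, 375, 220, 630, 385, 992, 935}.
Vertex 160 has 18 neighbors: 119, 998, 431, 293, 867, 336, 979, 430, 854, 147, 517, 727, 221, 368, 375, 220, 630, 935.
G on 37 vertices is 18-regular; Paley(37): SR with (k,λ,μ)=(18,8,9).
spec(A) ≈ [18.0, 2.5414, -3.5414] (distinct, 4 d.p.).
ϑ = −N·λ_min/(λ_max−λ_min) = −37·(-sqrt(37)/2 - 1/2)/(18−(-sqrt(37)/2 - 1/2)) = sqrt(37).
≈ 6.08276253 (to 8 d.p.).

sqrt(37)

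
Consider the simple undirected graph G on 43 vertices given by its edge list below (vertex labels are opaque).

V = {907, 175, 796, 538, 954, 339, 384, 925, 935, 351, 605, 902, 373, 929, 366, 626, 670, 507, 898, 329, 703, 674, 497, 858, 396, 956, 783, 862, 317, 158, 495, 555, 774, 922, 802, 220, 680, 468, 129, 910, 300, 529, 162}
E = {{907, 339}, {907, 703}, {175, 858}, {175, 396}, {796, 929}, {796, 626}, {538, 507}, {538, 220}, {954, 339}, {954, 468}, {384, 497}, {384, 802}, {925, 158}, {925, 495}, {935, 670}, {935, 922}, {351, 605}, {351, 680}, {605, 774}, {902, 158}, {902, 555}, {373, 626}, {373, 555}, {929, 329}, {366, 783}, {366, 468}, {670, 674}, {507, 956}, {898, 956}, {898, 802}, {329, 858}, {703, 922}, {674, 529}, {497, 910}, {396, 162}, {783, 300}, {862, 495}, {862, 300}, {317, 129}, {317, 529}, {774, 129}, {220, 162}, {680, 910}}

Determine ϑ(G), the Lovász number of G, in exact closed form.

Vertex 529 has 2 neighbors: 674, 317.
Vertex 220 has 2 neighbors: 538, 162.
Vertex 605 has 2 neighbors: 351, 774.
deg(898) = 2; N(898) = {956, 802}.
deg(v) = 2 for all v (|V|=43); the odd cycle C_{43}.
The 22 distinct eigenvalues: [2.0, 1.979, 1.915, 1.811, 1.668, 1.49, 1.279, 1.042, 0.782, 0.506, 0.219, -0.073, -0.363, -0.646, -0.914, -1.164, -1.388, -1.583, -1.744, -1.868, -1.952, -1.995].
Lovász: ϑ = −43(-2*cos(pi/43))/(2+-(-1)*2*cos(pi/43)) = 43*cos(pi/43)/(cos(pi/43) + 1).
Numerically 21.4712837.
α=21, χ(Ḡ)=22; ϑ=43*cos(pi/43)/(cos(pi/43) + 1) lies between (both strict).

43*cos(pi/43)/(cos(pi/43) + 1)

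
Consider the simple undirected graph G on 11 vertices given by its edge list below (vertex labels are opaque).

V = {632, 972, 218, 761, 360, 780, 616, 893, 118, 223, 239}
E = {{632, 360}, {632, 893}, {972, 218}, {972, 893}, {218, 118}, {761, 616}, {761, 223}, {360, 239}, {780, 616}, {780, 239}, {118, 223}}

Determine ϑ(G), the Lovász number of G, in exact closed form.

N(118) = {218, 223}, |N(118)| = 2.
deg(893) = 2; N(893) = {632, 972}.
deg(761) = 2; N(761) = {616, 223}.
N(780) = {616, 239}, |N(780)| = 2.
Every vertex has degree 2 (N=11); this is C_{11}, the 11-cycle.
The 6 distinct eigenvalues: [2.0, 1.68251, 0.83083, -0.28463, -1.30972, -1.91899].
−11·(-2*cos(pi/11)) / ((2)−(-2*cos(pi/11))) = 11*cos(pi/11)/(cos(pi/11) + 1) = ϑ(G).
= 5.386303… (decimal).
Sandwich: α(G)=5 ≤ ϑ(G)=11*cos(pi/11)/(cos(pi/11) + 1) ≤ χ(Ḡ)=6 (both strict).

11*cos(pi/11)/(cos(pi/11) + 1)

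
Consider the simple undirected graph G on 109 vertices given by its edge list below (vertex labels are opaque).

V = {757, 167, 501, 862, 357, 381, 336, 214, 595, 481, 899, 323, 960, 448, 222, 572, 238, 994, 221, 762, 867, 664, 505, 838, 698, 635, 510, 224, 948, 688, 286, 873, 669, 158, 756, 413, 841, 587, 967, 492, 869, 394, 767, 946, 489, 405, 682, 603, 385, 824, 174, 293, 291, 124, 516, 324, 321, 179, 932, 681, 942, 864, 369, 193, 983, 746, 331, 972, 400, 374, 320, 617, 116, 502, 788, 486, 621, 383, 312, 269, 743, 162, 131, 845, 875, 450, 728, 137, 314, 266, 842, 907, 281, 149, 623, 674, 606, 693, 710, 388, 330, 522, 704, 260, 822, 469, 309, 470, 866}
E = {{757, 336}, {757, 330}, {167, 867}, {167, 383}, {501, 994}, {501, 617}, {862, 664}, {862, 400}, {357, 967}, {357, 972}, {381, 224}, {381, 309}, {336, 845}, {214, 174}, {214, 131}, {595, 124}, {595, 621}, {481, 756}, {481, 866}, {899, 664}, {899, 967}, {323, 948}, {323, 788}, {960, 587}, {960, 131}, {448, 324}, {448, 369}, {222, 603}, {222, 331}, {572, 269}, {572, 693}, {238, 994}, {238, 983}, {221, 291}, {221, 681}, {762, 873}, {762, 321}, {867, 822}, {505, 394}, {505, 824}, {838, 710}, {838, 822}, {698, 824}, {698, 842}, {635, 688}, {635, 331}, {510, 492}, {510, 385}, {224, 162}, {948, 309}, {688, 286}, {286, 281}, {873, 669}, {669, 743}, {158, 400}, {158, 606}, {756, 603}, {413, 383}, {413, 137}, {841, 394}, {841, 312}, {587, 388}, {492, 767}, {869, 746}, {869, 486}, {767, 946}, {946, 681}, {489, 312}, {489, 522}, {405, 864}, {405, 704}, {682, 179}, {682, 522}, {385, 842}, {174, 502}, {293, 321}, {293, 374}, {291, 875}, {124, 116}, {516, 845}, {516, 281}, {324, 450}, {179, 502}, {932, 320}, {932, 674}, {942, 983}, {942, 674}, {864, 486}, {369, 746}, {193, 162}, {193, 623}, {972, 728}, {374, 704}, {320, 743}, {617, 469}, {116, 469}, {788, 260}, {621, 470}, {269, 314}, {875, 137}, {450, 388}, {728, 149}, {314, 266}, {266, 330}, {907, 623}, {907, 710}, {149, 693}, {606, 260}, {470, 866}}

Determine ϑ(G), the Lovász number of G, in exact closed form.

109*cos(pi/109)/(cos(pi/109) + 1)

deg(603) = 2; N(603) = {222, 756}.
deg(269) = 2; N(269) = {572, 314}.
deg(767) = 2; N(767) = {492, 946}.
deg(875) = 2; N(875) = {291, 137}.
Regular of degree 2 on 109 vertices: this is C_{109}, the 109-cycle.
Distinct eigenvalues (to 5 d.p.): [2.0, 1.99668, 1.98672, 1.97017, 1.94707, 1.9175, 1.88157, 1.83938, 1.79108, 1.73683, 1.67682, 1.61123, 1.54029, 1.46424, 1.38332, 1.2978, 1.20797, 1.11413, 1.01659, 0.91568, 0.81172, 0.70506, 0.59606, 0.48509, 0.3725, 0.25867, 0.14399, 0.02882, -0.08644, -0.20141, -0.31572, -0.42897, -0.5408, -0.65083, -0.7587, -0.86406, -0.96654, -1.06581, -1.16154, -1.25341, -1.34111, -1.42437, -1.50289, -1.57642, -1.64471, -1.70754, -1.76469, -1.81598, -1.86125, -1.90032, -1.93309, -1.95943, -1.97927, -1.99253, -1.99917].
Lovász: ϑ = −109(-2*cos(pi/109))/(2+-(-1)*2*cos(pi/109)) = 109*cos(pi/109)/(cos(pi/109) + 1).
ϑ(G) ≈ 54.488680.
Lovász sandwich 54 ≤ 109*cos(pi/109)/(cos(pi/109) + 1) ≤ 55: both strict.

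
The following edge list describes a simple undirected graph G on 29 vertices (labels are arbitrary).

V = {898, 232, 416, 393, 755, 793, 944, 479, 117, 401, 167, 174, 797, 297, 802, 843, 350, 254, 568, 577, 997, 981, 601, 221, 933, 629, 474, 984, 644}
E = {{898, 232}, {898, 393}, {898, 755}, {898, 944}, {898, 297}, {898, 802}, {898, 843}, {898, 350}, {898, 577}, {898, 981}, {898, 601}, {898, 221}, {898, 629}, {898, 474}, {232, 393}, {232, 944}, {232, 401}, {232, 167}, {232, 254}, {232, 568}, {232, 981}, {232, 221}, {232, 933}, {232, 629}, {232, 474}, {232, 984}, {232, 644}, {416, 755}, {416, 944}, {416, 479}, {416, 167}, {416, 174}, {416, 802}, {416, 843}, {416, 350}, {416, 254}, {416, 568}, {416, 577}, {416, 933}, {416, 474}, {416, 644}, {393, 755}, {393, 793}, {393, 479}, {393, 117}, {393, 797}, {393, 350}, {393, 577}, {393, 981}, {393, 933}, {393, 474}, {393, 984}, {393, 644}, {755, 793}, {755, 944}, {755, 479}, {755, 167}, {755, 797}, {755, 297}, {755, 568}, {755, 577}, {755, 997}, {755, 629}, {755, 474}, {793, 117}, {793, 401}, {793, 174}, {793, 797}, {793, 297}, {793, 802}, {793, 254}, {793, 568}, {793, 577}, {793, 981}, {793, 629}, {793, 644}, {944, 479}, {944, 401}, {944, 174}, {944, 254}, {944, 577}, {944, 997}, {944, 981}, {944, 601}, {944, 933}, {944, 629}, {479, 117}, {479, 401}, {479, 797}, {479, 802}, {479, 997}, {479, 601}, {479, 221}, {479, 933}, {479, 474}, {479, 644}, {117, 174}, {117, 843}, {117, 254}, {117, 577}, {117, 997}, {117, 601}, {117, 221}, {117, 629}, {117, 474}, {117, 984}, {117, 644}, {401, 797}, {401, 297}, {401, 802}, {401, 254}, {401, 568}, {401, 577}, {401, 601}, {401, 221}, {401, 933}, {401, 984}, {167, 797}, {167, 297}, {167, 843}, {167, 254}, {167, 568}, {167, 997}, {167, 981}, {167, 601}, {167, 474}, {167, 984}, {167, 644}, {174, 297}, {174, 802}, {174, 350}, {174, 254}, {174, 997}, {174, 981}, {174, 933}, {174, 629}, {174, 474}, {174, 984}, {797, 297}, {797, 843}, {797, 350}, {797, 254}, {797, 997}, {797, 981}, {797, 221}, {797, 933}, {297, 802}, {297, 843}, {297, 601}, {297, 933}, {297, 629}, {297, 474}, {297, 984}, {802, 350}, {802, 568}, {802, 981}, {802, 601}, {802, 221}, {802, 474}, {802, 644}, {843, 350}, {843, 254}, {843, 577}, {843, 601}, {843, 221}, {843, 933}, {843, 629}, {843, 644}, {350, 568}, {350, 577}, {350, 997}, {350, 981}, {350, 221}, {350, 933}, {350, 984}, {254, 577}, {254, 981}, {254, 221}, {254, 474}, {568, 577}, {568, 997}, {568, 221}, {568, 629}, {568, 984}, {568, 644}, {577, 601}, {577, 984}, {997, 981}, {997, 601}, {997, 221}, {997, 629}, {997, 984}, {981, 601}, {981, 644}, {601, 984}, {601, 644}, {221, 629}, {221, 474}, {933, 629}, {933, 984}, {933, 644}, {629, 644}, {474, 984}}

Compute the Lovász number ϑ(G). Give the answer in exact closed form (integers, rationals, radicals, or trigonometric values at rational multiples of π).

Vertex 479 has 14 neighbors: 416, 393, 755, 944, 117, 401, 797, 802, 997, 601, 221, 933, 474, 644.
deg(577) = 14; N(577) = {898, 416, 393, 755, 793, 944, 117, 401, 843, 350, 254, 568, 601, 984}.
N(167) = {232, 416, 755, 797, 297, 843, 254, 568, 997, 981, 601, 474, 984, 644}, |N(167)| = 14.
deg(981) = 14; N(981) = {898, 232, 393, 793, 944, 167, 174, 797, 802, 350, 254, 997, 601, 644}.
Every vertex has degree 14 (N=29); Paley(29): SR with (k,λ,μ)=(14,6,7).
The 3 distinct eigenvalues: [14.0, 2.193, -3.193].
Lovász (edge-transitive): ϑ = −29·(-sqrt(29)/2 - 1/2)/((14)−(-sqrt(29)/2 - 1/2)) = sqrt(29).
Numerically 5.3852.

sqrt(29)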